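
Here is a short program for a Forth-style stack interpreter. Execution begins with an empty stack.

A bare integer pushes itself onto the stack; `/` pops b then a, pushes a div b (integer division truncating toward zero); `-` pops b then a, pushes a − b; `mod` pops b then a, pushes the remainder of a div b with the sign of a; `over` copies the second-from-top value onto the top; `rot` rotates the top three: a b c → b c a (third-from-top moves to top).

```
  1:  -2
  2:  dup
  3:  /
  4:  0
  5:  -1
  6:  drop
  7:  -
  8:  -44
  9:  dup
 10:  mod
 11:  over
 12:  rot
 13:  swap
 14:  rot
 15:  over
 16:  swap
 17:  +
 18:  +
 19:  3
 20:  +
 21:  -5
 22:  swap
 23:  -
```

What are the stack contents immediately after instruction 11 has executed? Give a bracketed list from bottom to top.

[1, 0, 1]

-2    -2
dup   -2 -2
/     1
0     1 0
-1    1 0 -1
drop  1 0
-     1
-44   1 -44
dup   1 -44 -44
mod   1 0
over  1 0 1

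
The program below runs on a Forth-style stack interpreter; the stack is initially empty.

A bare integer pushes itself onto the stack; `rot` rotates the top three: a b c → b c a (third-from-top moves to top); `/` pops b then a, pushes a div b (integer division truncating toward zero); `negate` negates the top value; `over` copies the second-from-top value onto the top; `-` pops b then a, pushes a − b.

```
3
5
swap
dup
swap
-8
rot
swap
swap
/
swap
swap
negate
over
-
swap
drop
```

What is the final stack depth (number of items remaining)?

3      → 3
5      → 3 5
swap   → 5 3
dup    → 5 3 3
swap   → 5 3 3
-8     → 5 3 3 -8
rot    → 5 3 -8 3
swap   → 5 3 3 -8
swap   → 5 3 -8 3
/      → 5 3 -2
swap   → 5 -2 3
swap   → 5 3 -2
negate → 5 3 2
over   → 5 3 2 3
-      → 5 3 -1
swap   → 5 -1 3
drop   → 5 -1

2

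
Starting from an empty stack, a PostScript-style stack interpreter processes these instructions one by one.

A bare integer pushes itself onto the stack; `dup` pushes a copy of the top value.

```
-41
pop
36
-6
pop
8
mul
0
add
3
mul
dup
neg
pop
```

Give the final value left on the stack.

864

-41 → [-41]
pop → []
36  → [36]
-6  → [36, -6]
pop → [36]
8   → [36, 8]
mul → [288]
0   → [288, 0]
add → [288]
3   → [288, 3]
mul → [864]
dup → [864, 864]
neg → [864, -864]
pop → [864]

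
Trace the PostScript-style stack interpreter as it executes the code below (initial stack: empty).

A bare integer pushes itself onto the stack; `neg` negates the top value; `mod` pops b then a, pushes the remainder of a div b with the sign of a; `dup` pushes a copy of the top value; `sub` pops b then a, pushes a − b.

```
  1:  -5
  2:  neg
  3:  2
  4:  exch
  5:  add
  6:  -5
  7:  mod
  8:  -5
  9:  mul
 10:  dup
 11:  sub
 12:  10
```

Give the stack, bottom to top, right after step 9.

[-10]

-5   : -5
neg  : 5
2    : 5 2
exch : 2 5
add  : 7
-5   : 7 -5
mod  : 2
-5   : 2 -5
mul  : -10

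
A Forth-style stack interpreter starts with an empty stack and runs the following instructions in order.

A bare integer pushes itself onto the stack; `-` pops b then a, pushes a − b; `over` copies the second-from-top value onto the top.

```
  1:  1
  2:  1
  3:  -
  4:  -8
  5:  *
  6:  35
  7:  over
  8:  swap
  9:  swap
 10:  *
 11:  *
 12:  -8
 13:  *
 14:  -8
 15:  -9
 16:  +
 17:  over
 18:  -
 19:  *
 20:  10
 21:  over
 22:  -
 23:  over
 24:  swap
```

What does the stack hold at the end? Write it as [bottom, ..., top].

1    -> [1]
1    -> [1, 1]
-    -> [0]
-8   -> [0, -8]
*    -> [0]
35   -> [0, 35]
over -> [0, 35, 0]
swap -> [0, 0, 35]
swap -> [0, 35, 0]
*    -> [0, 0]
*    -> [0]
-8   -> [0, -8]
*    -> [0]
-8   -> [0, -8]
-9   -> [0, -8, -9]
+    -> [0, -17]
over -> [0, -17, 0]
-    -> [0, -17]
*    -> [0]
10   -> [0, 10]
over -> [0, 10, 0]
-    -> [0, 10]
over -> [0, 10, 0]
swap -> [0, 0, 10]

[0, 0, 10]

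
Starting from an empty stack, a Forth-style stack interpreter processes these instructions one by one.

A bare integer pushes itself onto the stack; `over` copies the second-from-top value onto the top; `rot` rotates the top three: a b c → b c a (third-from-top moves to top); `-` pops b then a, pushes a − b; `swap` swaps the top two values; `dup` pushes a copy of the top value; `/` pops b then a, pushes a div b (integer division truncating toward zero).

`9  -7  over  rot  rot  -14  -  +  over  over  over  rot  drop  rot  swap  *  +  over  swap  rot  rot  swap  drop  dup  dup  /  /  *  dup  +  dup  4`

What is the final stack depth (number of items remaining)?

9    → 9
-7   → 9 -7
over → 9 -7 9
rot  → -7 9 9
rot  → 9 9 -7
-14  → 9 9 -7 -14
-    → 9 9 7
+    → 9 16
over → 9 16 9
over → 9 16 9 16
over → 9 16 9 16 9
rot  → 9 16 16 9 9
drop → 9 16 16 9
rot  → 9 16 9 16
swap → 9 16 16 9
*    → 9 16 144
+    → 9 160
over → 9 160 9
swap → 9 9 160
rot  → 9 160 9
rot  → 160 9 9
swap → 160 9 9
drop → 160 9
dup  → 160 9 9
dup  → 160 9 9 9
/    → 160 9 1
/    → 160 9
*    → 1440
dup  → 1440 1440
+    → 2880
dup  → 2880 2880
4    → 2880 2880 4

3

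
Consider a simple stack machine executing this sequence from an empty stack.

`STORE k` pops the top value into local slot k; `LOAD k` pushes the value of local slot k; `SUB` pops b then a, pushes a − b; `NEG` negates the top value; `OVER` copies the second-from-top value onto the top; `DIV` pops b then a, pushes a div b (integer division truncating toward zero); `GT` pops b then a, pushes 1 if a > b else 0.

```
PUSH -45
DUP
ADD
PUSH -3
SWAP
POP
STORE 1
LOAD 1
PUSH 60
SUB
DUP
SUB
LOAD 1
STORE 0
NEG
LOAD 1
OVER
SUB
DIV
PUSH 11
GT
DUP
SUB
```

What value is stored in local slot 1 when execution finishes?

-3

PUSH -45 -> -45
DUP      -> -45 -45
ADD      -> -90
PUSH -3  -> -90 -3
SWAP     -> -3 -90
POP      -> -3
STORE 1  -> (empty)
LOAD 1   -> -3
PUSH 60  -> -3 60
SUB      -> -63
DUP      -> -63 -63
SUB      -> 0
LOAD 1   -> 0 -3
STORE 0  -> 0
NEG      -> 0
LOAD 1   -> 0 -3
OVER     -> 0 -3 0
SUB      -> 0 -3
DIV      -> 0
PUSH 11  -> 0 11
GT       -> 0
DUP      -> 0 0
SUB      -> 0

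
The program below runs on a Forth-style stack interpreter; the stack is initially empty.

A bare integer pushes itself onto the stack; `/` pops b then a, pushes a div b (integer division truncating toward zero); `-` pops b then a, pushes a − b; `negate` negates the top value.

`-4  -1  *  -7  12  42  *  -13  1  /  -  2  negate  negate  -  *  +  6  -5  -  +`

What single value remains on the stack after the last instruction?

-4     : -4
-1     : -4 -1
*      : 4
-7     : 4 -7
12     : 4 -7 12
42     : 4 -7 12 42
*      : 4 -7 504
-13    : 4 -7 504 -13
1      : 4 -7 504 -13 1
/      : 4 -7 504 -13
-      : 4 -7 517
2      : 4 -7 517 2
negate : 4 -7 517 -2
negate : 4 -7 517 2
-      : 4 -7 515
*      : 4 -3605
+      : -3601
6      : -3601 6
-5     : -3601 6 -5
-      : -3601 11
+      : -3590

-3590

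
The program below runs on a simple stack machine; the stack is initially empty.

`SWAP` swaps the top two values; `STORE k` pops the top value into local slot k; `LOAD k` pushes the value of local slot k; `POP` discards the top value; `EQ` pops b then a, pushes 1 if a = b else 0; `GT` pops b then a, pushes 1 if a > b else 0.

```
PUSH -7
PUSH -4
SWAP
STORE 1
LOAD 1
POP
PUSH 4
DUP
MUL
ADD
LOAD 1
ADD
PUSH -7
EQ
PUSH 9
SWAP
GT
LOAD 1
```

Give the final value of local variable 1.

PUSH -7  -7
PUSH -4  -7 -4
SWAP     -4 -7
STORE 1  -4
LOAD 1   -4 -7
POP      -4
PUSH 4   -4 4
DUP      -4 4 4
MUL      -4 16
ADD      12
LOAD 1   12 -7
ADD      5
PUSH -7  5 -7
EQ       0
PUSH 9   0 9
SWAP     9 0
GT       1
LOAD 1   1 -7

-7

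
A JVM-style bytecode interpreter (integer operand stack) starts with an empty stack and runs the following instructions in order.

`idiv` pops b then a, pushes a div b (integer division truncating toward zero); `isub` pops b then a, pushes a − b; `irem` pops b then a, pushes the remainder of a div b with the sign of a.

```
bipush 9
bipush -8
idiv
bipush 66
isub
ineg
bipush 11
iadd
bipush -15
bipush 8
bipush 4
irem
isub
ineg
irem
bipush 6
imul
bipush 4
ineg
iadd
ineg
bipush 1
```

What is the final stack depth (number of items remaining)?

2

bipush 9   → [9]
bipush -8  → [9, -8]
idiv       → [-1]
bipush 66  → [-1, 66]
isub       → [-67]
ineg       → [67]
bipush 11  → [67, 11]
iadd       → [78]
bipush -15 → [78, -15]
bipush 8   → [78, -15, 8]
bipush 4   → [78, -15, 8, 4]
irem       → [78, -15, 0]
isub       → [78, -15]
ineg       → [78, 15]
irem       → [3]
bipush 6   → [3, 6]
imul       → [18]
bipush 4   → [18, 4]
ineg       → [18, -4]
iadd       → [14]
ineg       → [-14]
bipush 1   → [-14, 1]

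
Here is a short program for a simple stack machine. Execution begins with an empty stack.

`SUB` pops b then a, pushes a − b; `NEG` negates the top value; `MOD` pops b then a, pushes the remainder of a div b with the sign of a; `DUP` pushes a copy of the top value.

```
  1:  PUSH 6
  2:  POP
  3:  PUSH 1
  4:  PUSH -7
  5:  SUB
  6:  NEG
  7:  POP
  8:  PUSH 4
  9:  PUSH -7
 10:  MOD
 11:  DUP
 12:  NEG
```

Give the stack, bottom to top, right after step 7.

[]

PUSH 6   [6]
POP      []
PUSH 1   [1]
PUSH -7  [1, -7]
SUB      [8]
NEG      [-8]
POP      []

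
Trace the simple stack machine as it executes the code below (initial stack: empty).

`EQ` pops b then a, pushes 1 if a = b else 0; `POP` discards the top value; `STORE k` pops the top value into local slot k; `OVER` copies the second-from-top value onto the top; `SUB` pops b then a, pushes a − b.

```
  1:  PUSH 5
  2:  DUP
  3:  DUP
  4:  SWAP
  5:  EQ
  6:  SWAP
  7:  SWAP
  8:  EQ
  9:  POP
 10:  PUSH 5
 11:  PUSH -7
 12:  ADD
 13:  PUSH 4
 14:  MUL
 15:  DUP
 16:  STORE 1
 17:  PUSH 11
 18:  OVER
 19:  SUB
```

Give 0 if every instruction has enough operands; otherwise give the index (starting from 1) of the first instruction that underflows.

0

PUSH 5  -> 5
DUP     -> 5 5
DUP     -> 5 5 5
SWAP    -> 5 5 5
EQ      -> 5 1
SWAP    -> 1 5
SWAP    -> 5 1
EQ      -> 0
POP     -> (empty)
PUSH 5  -> 5
PUSH -7 -> 5 -7
ADD     -> -2
PUSH 4  -> -2 4
MUL     -> -8
DUP     -> -8 -8
STORE 1 -> -8
PUSH 11 -> -8 11
OVER    -> -8 11 -8
SUB     -> -8 19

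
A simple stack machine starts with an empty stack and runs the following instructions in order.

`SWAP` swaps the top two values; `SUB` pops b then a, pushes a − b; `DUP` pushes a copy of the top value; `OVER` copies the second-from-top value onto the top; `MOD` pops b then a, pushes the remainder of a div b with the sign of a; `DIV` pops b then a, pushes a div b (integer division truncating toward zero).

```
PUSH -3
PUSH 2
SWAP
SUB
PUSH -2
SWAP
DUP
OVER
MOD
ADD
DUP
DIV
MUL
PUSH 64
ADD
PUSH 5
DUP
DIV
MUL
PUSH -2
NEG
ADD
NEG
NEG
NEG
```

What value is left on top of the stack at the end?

-64

PUSH -3 : -3
PUSH 2  : -3 2
SWAP    : 2 -3
SUB     : 5
PUSH -2 : 5 -2
SWAP    : -2 5
DUP     : -2 5 5
OVER    : -2 5 5 5
MOD     : -2 5 0
ADD     : -2 5
DUP     : -2 5 5
DIV     : -2 1
MUL     : -2
PUSH 64 : -2 64
ADD     : 62
PUSH 5  : 62 5
DUP     : 62 5 5
DIV     : 62 1
MUL     : 62
PUSH -2 : 62 -2
NEG     : 62 2
ADD     : 64
NEG     : -64
NEG     : 64
NEG     : -64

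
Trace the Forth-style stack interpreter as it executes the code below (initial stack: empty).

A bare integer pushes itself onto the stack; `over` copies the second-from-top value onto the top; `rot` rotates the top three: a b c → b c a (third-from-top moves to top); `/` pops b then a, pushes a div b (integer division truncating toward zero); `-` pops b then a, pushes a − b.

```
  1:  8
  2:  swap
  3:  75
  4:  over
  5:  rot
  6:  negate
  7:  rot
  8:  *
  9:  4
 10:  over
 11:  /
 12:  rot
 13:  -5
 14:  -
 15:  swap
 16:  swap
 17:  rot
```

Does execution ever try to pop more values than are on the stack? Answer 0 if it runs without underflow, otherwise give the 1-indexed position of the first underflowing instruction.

8 → [8]
swap  — needs 2 operands, stack has 1 → underflow

2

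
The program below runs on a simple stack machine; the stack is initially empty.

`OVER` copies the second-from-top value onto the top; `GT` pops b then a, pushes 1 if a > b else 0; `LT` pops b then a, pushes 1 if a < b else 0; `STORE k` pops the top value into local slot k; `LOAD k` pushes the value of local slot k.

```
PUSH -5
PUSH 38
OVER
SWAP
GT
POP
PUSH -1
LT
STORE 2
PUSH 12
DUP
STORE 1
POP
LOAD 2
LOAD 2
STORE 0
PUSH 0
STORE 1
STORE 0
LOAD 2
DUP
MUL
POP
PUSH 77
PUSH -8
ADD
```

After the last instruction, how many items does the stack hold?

1

PUSH -5  [-5]
PUSH 38  [-5, 38]
OVER     [-5, 38, -5]
SWAP     [-5, -5, 38]
GT       [-5, 0]
POP      [-5]
PUSH -1  [-5, -1]
LT       [1]
STORE 2  []
PUSH 12  [12]
DUP      [12, 12]
STORE 1  [12]
POP      []
LOAD 2   [1]
LOAD 2   [1, 1]
STORE 0  [1]
PUSH 0   [1, 0]
STORE 1  [1]
STORE 0  []
LOAD 2   [1]
DUP      [1, 1]
MUL      [1]
POP      []
PUSH 77  [77]
PUSH -8  [77, -8]
ADD      [69]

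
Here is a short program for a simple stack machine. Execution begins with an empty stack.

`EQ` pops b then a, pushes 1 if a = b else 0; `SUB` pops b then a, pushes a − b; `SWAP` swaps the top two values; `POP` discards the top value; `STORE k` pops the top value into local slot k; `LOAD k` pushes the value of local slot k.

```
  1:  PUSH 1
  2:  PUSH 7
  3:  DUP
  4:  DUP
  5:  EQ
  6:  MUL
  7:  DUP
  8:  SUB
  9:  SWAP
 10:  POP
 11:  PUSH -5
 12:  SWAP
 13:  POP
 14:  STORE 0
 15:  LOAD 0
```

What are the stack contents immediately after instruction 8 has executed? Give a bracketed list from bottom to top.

[1, 0]

PUSH 1 : 1
PUSH 7 : 1 7
DUP    : 1 7 7
DUP    : 1 7 7 7
EQ     : 1 7 1
MUL    : 1 7
DUP    : 1 7 7
SUB    : 1 0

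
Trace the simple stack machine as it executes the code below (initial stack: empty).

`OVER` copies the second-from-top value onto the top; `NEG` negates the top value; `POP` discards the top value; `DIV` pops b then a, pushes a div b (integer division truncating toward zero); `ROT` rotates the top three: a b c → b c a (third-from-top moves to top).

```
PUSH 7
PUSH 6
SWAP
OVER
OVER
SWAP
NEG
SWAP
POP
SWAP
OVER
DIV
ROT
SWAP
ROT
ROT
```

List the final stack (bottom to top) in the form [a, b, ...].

PUSH 7 → 7
PUSH 6 → 7 6
SWAP   → 6 7
OVER   → 6 7 6
OVER   → 6 7 6 7
SWAP   → 6 7 7 6
NEG    → 6 7 7 -6
SWAP   → 6 7 -6 7
POP    → 6 7 -6
SWAP   → 6 -6 7
OVER   → 6 -6 7 -6
DIV    → 6 -6 -1
ROT    → -6 -1 6
SWAP   → -6 6 -1
ROT    → 6 -1 -6
ROT    → -1 -6 6

[-1, -6, 6]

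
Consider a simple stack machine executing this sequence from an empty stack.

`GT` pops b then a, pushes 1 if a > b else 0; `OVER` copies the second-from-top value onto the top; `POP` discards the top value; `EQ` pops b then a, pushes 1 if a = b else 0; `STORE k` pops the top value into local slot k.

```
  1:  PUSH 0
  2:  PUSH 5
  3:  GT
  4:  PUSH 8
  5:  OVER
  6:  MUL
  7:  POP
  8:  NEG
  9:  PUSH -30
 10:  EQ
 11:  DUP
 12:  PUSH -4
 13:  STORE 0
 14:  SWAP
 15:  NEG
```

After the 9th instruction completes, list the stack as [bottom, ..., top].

[0, -30]

PUSH 0   -> 0
PUSH 5   -> 0 5
GT       -> 0
PUSH 8   -> 0 8
OVER     -> 0 8 0
MUL      -> 0 0
POP      -> 0
NEG      -> 0
PUSH -30 -> 0 -30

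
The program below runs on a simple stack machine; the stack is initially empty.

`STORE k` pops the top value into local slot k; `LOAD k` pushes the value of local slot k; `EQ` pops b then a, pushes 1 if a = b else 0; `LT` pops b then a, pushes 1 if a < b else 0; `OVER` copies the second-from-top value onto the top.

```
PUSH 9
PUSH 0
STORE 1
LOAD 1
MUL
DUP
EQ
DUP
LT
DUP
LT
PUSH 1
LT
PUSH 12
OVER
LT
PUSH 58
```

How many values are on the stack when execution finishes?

3

PUSH 9   [9]
PUSH 0   [9, 0]
STORE 1  [9]
LOAD 1   [9, 0]
MUL      [0]
DUP      [0, 0]
EQ       [1]
DUP      [1, 1]
LT       [0]
DUP      [0, 0]
LT       [0]
PUSH 1   [0, 1]
LT       [1]
PUSH 12  [1, 12]
OVER     [1, 12, 1]
LT       [1, 0]
PUSH 58  [1, 0, 58]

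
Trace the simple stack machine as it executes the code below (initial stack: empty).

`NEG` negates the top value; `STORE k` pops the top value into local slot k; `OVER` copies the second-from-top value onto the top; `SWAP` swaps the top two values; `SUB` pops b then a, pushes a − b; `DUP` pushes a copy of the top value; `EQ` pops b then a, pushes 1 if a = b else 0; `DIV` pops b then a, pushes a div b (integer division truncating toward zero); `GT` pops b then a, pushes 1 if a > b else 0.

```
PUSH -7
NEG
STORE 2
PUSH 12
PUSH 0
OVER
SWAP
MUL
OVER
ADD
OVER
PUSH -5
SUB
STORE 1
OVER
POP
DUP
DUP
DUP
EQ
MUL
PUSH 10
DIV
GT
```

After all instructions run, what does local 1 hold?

PUSH -7  -7
NEG      7
STORE 2  (empty)
PUSH 12  12
PUSH 0   12 0
OVER     12 0 12
SWAP     12 12 0
MUL      12 0
OVER     12 0 12
ADD      12 12
OVER     12 12 12
PUSH -5  12 12 12 -5
SUB      12 12 17
STORE 1  12 12
OVER     12 12 12
POP      12 12
DUP      12 12 12
DUP      12 12 12 12
DUP      12 12 12 12 12
EQ       12 12 12 1
MUL      12 12 12
PUSH 10  12 12 12 10
DIV      12 12 1
GT       12 1

17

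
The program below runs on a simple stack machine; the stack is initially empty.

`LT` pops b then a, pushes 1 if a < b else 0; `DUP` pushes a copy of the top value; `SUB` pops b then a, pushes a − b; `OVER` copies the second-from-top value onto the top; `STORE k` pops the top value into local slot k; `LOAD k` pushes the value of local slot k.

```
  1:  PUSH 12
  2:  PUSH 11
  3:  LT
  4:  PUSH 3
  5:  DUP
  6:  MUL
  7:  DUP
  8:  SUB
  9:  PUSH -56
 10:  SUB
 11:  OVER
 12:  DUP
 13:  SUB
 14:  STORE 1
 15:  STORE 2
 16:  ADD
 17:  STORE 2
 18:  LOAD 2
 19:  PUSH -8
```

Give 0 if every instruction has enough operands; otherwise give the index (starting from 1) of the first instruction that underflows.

PUSH 12  → [12]
PUSH 11  → [12, 11]
LT       → [0]
PUSH 3   → [0, 3]
DUP      → [0, 3, 3]
MUL      → [0, 9]
DUP      → [0, 9, 9]
SUB      → [0, 0]
PUSH -56 → [0, 0, -56]
SUB      → [0, 56]
OVER     → [0, 56, 0]
DUP      → [0, 56, 0, 0]
SUB      → [0, 56, 0]
STORE 1  → [0, 56]
STORE 2  → [0]
ADD  — needs 2 operands, stack has 1 → underflow

16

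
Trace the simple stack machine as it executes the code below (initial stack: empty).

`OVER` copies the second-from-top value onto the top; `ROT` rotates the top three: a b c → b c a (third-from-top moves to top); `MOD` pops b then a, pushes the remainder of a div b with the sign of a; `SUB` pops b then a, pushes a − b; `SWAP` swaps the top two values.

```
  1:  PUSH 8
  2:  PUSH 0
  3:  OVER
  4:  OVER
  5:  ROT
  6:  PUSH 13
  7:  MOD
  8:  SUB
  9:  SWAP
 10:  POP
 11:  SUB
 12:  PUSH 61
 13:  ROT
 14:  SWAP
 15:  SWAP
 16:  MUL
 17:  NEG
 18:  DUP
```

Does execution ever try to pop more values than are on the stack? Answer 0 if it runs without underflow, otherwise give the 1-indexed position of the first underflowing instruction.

13

PUSH 8  -> [8]
PUSH 0  -> [8, 0]
OVER    -> [8, 0, 8]
OVER    -> [8, 0, 8, 0]
ROT     -> [8, 8, 0, 0]
PUSH 13 -> [8, 8, 0, 0, 13]
MOD     -> [8, 8, 0, 0]
SUB     -> [8, 8, 0]
SWAP    -> [8, 0, 8]
POP     -> [8, 0]
SUB     -> [8]
PUSH 61 -> [8, 61]
ROT  — needs 3 operands, stack has 2 → underflow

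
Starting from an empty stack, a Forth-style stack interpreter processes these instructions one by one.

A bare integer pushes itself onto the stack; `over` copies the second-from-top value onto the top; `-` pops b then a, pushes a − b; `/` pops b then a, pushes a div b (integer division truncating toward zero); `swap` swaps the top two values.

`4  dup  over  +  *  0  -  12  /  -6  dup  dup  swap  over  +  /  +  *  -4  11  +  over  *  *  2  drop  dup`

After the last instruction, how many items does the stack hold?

4    → [4]
dup  → [4, 4]
over → [4, 4, 4]
+    → [4, 8]
*    → [32]
0    → [32, 0]
-    → [32]
12   → [32, 12]
/    → [2]
-6   → [2, -6]
dup  → [2, -6, -6]
dup  → [2, -6, -6, -6]
swap → [2, -6, -6, -6]
over → [2, -6, -6, -6, -6]
+    → [2, -6, -6, -12]
/    → [2, -6, 0]
+    → [2, -6]
*    → [-12]
-4   → [-12, -4]
11   → [-12, -4, 11]
+    → [-12, 7]
over → [-12, 7, -12]
*    → [-12, -84]
*    → [1008]
2    → [1008, 2]
drop → [1008]
dup  → [1008, 1008]

2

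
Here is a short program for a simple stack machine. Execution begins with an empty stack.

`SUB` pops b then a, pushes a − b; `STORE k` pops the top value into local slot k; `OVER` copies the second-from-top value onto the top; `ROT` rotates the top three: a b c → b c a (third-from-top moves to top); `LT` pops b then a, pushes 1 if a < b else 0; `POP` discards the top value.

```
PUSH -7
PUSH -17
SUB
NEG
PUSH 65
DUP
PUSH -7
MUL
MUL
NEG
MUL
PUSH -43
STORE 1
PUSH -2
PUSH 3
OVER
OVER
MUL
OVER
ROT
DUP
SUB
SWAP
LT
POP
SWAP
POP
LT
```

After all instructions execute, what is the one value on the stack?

1

PUSH -7  → [-7]
PUSH -17 → [-7, -17]
SUB      → [10]
NEG      → [-10]
PUSH 65  → [-10, 65]
DUP      → [-10, 65, 65]
PUSH -7  → [-10, 65, 65, -7]
MUL      → [-10, 65, -455]
MUL      → [-10, -29575]
NEG      → [-10, 29575]
MUL      → [-295750]
PUSH -43 → [-295750, -43]
STORE 1  → [-295750]
PUSH -2  → [-295750, -2]
PUSH 3   → [-295750, -2, 3]
OVER     → [-295750, -2, 3, -2]
OVER     → [-295750, -2, 3, -2, 3]
MUL      → [-295750, -2, 3, -6]
OVER     → [-295750, -2, 3, -6, 3]
ROT      → [-295750, -2, -6, 3, 3]
DUP      → [-295750, -2, -6, 3, 3, 3]
SUB      → [-295750, -2, -6, 3, 0]
SWAP     → [-295750, -2, -6, 0, 3]
LT       → [-295750, -2, -6, 1]
POP      → [-295750, -2, -6]
SWAP     → [-295750, -6, -2]
POP      → [-295750, -6]
LT       → [1]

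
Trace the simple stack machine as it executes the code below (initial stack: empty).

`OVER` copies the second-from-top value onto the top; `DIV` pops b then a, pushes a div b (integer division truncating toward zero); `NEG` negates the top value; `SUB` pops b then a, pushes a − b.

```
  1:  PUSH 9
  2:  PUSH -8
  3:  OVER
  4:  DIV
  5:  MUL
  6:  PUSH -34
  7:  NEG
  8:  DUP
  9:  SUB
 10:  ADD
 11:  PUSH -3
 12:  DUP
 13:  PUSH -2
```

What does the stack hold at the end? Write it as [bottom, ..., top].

[0, -3, -3, -2]

PUSH 9    [9]
PUSH -8   [9, -8]
OVER      [9, -8, 9]
DIV       [9, 0]
MUL       [0]
PUSH -34  [0, -34]
NEG       [0, 34]
DUP       [0, 34, 34]
SUB       [0, 0]
ADD       [0]
PUSH -3   [0, -3]
DUP       [0, -3, -3]
PUSH -2   [0, -3, -3, -2]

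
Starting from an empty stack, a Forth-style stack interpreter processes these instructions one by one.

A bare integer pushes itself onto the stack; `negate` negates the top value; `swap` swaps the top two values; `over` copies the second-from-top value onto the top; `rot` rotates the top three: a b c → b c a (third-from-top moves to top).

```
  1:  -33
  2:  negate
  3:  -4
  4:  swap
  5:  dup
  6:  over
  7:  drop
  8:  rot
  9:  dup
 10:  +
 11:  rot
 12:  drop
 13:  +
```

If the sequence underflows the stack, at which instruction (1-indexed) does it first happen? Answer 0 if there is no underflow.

-33    → [-33]
negate → [33]
-4     → [33, -4]
swap   → [-4, 33]
dup    → [-4, 33, 33]
over   → [-4, 33, 33, 33]
drop   → [-4, 33, 33]
rot    → [33, 33, -4]
dup    → [33, 33, -4, -4]
+      → [33, 33, -8]
rot    → [33, -8, 33]
drop   → [33, -8]
+      → [25]

0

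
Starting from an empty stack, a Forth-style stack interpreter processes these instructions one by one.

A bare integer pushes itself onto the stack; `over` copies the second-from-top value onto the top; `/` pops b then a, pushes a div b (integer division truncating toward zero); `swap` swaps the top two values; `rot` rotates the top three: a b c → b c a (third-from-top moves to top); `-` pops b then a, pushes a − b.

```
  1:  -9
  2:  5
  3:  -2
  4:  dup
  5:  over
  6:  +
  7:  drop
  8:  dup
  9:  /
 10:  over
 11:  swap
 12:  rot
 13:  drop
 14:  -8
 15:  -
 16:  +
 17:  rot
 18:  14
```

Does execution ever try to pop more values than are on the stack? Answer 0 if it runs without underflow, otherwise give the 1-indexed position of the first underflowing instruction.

17

-9    -9
5     -9 5
-2    -9 5 -2
dup   -9 5 -2 -2
over  -9 5 -2 -2 -2
+     -9 5 -2 -4
drop  -9 5 -2
dup   -9 5 -2 -2
/     -9 5 1
over  -9 5 1 5
swap  -9 5 5 1
rot   -9 5 1 5
drop  -9 5 1
-8    -9 5 1 -8
-     -9 5 9
+     -9 14
rot  — needs 3 operands, stack has 2 → underflow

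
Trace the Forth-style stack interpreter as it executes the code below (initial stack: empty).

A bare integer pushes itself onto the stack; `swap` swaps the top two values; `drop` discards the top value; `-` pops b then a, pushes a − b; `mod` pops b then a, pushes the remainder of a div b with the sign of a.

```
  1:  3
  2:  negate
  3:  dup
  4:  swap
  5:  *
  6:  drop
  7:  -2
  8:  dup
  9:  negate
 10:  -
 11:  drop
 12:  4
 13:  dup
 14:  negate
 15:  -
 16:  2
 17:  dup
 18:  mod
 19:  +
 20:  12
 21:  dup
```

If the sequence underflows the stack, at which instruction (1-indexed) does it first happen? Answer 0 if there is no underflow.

0

3      : [3]
negate : [-3]
dup    : [-3, -3]
swap   : [-3, -3]
*      : [9]
drop   : []
-2     : [-2]
dup    : [-2, -2]
negate : [-2, 2]
-      : [-4]
drop   : []
4      : [4]
dup    : [4, 4]
negate : [4, -4]
-      : [8]
2      : [8, 2]
dup    : [8, 2, 2]
mod    : [8, 0]
+      : [8]
12     : [8, 12]
dup    : [8, 12, 12]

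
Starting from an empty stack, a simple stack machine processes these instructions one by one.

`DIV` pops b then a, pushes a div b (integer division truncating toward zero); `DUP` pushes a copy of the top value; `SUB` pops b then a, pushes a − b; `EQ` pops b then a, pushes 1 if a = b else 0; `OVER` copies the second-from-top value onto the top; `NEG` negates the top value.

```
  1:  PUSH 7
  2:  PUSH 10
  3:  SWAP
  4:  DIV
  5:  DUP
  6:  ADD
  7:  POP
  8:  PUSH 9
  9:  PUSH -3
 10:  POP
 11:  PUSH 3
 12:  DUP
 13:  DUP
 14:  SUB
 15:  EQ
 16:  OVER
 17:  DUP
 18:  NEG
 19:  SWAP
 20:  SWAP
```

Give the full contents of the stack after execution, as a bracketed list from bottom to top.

PUSH 7  → 7
PUSH 10 → 7 10
SWAP    → 10 7
DIV     → 1
DUP     → 1 1
ADD     → 2
POP     → (empty)
PUSH 9  → 9
PUSH -3 → 9 -3
POP     → 9
PUSH 3  → 9 3
DUP     → 9 3 3
DUP     → 9 3 3 3
SUB     → 9 3 0
EQ      → 9 0
OVER    → 9 0 9
DUP     → 9 0 9 9
NEG     → 9 0 9 -9
SWAP    → 9 0 -9 9
SWAP    → 9 0 9 -9

[9, 0, 9, -9]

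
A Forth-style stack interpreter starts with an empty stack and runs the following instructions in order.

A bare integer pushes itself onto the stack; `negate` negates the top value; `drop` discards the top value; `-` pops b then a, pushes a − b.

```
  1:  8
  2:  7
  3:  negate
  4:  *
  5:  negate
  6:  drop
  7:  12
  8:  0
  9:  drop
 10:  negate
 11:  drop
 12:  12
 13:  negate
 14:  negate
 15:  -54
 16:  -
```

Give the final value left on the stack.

8      → 8
7      → 8 7
negate → 8 -7
*      → -56
negate → 56
drop   → (empty)
12     → 12
0      → 12 0
drop   → 12
negate → -12
drop   → (empty)
12     → 12
negate → -12
negate → 12
-54    → 12 -54
-      → 66

66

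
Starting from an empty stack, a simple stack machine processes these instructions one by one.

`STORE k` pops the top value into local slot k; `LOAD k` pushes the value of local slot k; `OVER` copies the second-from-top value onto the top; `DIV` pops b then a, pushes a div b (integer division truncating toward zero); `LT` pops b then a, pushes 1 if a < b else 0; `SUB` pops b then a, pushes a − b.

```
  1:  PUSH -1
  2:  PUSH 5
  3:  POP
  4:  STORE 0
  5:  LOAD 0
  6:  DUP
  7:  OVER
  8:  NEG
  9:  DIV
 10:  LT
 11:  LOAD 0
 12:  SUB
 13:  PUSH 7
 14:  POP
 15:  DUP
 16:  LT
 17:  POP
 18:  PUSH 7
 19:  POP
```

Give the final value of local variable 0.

-1

PUSH -1 : -1
PUSH 5  : -1 5
POP     : -1
STORE 0 : (empty)
LOAD 0  : -1
DUP     : -1 -1
OVER    : -1 -1 -1
NEG     : -1 -1 1
DIV     : -1 -1
LT      : 0
LOAD 0  : 0 -1
SUB     : 1
PUSH 7  : 1 7
POP     : 1
DUP     : 1 1
LT      : 0
POP     : (empty)
PUSH 7  : 7
POP     : (empty)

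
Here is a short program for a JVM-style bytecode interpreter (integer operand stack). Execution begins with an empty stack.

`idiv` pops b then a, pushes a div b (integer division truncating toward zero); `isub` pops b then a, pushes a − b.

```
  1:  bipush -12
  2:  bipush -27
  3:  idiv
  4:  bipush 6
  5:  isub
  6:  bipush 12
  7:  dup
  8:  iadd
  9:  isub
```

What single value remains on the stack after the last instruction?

bipush -12  [-12]
bipush -27  [-12, -27]
idiv        [0]
bipush 6    [0, 6]
isub        [-6]
bipush 12   [-6, 12]
dup         [-6, 12, 12]
iadd        [-6, 24]
isub        [-30]

-30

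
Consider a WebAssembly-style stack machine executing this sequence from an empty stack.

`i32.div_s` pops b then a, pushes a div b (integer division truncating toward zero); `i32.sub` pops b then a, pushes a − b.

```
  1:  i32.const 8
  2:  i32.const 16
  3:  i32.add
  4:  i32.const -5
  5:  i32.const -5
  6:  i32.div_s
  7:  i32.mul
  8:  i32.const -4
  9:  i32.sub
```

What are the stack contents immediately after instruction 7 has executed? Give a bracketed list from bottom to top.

[24]

i32.const 8   8
i32.const 16  8 16
i32.add       24
i32.const -5  24 -5
i32.const -5  24 -5 -5
i32.div_s     24 1
i32.mul       24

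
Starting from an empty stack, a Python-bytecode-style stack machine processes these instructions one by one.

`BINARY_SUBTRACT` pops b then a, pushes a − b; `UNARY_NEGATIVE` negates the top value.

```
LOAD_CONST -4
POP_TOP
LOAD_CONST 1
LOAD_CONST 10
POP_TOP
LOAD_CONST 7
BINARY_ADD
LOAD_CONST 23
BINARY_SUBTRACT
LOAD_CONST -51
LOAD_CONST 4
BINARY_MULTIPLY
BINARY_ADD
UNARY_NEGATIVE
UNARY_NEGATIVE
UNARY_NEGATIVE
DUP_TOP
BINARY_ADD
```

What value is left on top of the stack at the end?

438

LOAD_CONST -4   → [-4]
POP_TOP         → []
LOAD_CONST 1    → [1]
LOAD_CONST 10   → [1, 10]
POP_TOP         → [1]
LOAD_CONST 7    → [1, 7]
BINARY_ADD      → [8]
LOAD_CONST 23   → [8, 23]
BINARY_SUBTRACT → [-15]
LOAD_CONST -51  → [-15, -51]
LOAD_CONST 4    → [-15, -51, 4]
BINARY_MULTIPLY → [-15, -204]
BINARY_ADD      → [-219]
UNARY_NEGATIVE  → [219]
UNARY_NEGATIVE  → [-219]
UNARY_NEGATIVE  → [219]
DUP_TOP         → [219, 219]
BINARY_ADD      → [438]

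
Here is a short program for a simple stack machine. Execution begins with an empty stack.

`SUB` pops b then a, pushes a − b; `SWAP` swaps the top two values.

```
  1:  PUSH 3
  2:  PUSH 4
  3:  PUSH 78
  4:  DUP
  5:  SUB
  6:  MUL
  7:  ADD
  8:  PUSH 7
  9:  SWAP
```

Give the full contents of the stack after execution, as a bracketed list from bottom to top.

[7, 3]

PUSH 3  → [3]
PUSH 4  → [3, 4]
PUSH 78 → [3, 4, 78]
DUP     → [3, 4, 78, 78]
SUB     → [3, 4, 0]
MUL     → [3, 0]
ADD     → [3]
PUSH 7  → [3, 7]
SWAP    → [7, 3]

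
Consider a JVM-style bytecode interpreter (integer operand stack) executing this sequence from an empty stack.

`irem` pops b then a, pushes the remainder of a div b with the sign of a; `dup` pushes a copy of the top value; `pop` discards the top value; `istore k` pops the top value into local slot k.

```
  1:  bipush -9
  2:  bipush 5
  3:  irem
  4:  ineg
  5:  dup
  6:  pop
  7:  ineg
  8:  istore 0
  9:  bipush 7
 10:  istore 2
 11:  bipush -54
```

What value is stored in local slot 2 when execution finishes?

bipush -9   [-9]
bipush 5    [-9, 5]
irem        [-4]
ineg        [4]
dup         [4, 4]
pop         [4]
ineg        [-4]
istore 0    []
bipush 7    [7]
istore 2    []
bipush -54  [-54]

7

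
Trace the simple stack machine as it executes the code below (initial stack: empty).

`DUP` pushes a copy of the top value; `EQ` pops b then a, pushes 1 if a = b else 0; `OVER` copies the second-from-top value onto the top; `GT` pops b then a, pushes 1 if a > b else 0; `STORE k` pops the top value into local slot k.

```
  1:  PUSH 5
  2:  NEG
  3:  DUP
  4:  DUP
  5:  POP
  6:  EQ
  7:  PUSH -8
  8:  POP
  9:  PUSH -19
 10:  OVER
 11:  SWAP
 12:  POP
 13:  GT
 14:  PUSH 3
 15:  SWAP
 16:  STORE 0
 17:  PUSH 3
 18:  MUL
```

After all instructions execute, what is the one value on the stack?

PUSH 5   → 5
NEG      → -5
DUP      → -5 -5
DUP      → -5 -5 -5
POP      → -5 -5
EQ       → 1
PUSH -8  → 1 -8
POP      → 1
PUSH -19 → 1 -19
OVER     → 1 -19 1
SWAP     → 1 1 -19
POP      → 1 1
GT       → 0
PUSH 3   → 0 3
SWAP     → 3 0
STORE 0  → 3
PUSH 3   → 3 3
MUL      → 9

9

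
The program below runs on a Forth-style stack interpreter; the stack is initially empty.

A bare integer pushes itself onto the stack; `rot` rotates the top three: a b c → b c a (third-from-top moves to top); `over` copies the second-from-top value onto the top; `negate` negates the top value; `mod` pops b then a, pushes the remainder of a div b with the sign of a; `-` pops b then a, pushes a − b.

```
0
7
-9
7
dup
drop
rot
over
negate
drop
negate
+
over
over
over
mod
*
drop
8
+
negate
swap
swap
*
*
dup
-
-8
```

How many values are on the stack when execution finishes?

0      -> 0
7      -> 0 7
-9     -> 0 7 -9
7      -> 0 7 -9 7
dup    -> 0 7 -9 7 7
drop   -> 0 7 -9 7
rot    -> 0 -9 7 7
over   -> 0 -9 7 7 7
negate -> 0 -9 7 7 -7
drop   -> 0 -9 7 7
negate -> 0 -9 7 -7
+      -> 0 -9 0
over   -> 0 -9 0 -9
over   -> 0 -9 0 -9 0
over   -> 0 -9 0 -9 0 -9
mod    -> 0 -9 0 -9 0
*      -> 0 -9 0 0
drop   -> 0 -9 0
8      -> 0 -9 0 8
+      -> 0 -9 8
negate -> 0 -9 -8
swap   -> 0 -8 -9
swap   -> 0 -9 -8
*      -> 0 72
*      -> 0
dup    -> 0 0
-      -> 0
-8     -> 0 -8

2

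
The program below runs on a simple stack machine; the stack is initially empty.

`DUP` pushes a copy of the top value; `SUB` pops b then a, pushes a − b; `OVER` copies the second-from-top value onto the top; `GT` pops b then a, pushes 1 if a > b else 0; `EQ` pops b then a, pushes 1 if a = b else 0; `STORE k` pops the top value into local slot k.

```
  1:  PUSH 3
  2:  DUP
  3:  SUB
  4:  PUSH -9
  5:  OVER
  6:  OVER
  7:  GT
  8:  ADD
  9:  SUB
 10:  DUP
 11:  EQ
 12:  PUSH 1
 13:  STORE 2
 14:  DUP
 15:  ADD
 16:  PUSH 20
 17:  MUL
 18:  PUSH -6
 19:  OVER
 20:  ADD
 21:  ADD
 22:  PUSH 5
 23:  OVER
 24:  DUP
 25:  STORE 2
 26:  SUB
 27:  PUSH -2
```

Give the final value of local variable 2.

PUSH 3  -> [3]
DUP     -> [3, 3]
SUB     -> [0]
PUSH -9 -> [0, -9]
OVER    -> [0, -9, 0]
OVER    -> [0, -9, 0, -9]
GT      -> [0, -9, 1]
ADD     -> [0, -8]
SUB     -> [8]
DUP     -> [8, 8]
EQ      -> [1]
PUSH 1  -> [1, 1]
STORE 2 -> [1]
DUP     -> [1, 1]
ADD     -> [2]
PUSH 20 -> [2, 20]
MUL     -> [40]
PUSH -6 -> [40, -6]
OVER    -> [40, -6, 40]
ADD     -> [40, 34]
ADD     -> [74]
PUSH 5  -> [74, 5]
OVER    -> [74, 5, 74]
DUP     -> [74, 5, 74, 74]
STORE 2 -> [74, 5, 74]
SUB     -> [74, -69]
PUSH -2 -> [74, -69, -2]

74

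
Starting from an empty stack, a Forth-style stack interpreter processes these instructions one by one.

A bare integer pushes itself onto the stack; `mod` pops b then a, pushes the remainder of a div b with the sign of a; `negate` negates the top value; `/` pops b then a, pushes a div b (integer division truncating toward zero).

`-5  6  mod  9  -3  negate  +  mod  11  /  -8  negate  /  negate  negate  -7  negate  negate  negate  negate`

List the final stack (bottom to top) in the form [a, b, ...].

[0, -7]

-5      -5
6       -5 6
mod     -5
9       -5 9
-3      -5 9 -3
negate  -5 9 3
+       -5 12
mod     -5
11      -5 11
/       0
-8      0 -8
negate  0 8
/       0
negate  0
negate  0
-7      0 -7
negate  0 7
negate  0 -7
negate  0 7
negate  0 -7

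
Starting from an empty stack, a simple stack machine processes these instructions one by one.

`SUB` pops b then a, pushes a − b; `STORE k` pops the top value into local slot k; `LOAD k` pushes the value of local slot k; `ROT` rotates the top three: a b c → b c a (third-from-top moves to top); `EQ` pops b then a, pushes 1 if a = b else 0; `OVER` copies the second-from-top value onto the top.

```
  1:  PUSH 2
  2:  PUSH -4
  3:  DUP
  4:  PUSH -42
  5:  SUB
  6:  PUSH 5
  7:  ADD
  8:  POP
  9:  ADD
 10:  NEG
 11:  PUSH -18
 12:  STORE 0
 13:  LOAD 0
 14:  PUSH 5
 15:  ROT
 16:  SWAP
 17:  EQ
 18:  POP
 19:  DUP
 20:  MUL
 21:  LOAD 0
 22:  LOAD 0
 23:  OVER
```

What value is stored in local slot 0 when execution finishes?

-18

PUSH 2    [2]
PUSH -4   [2, -4]
DUP       [2, -4, -4]
PUSH -42  [2, -4, -4, -42]
SUB       [2, -4, 38]
PUSH 5    [2, -4, 38, 5]
ADD       [2, -4, 43]
POP       [2, -4]
ADD       [-2]
NEG       [2]
PUSH -18  [2, -18]
STORE 0   [2]
LOAD 0    [2, -18]
PUSH 5    [2, -18, 5]
ROT       [-18, 5, 2]
SWAP      [-18, 2, 5]
EQ        [-18, 0]
POP       [-18]
DUP       [-18, -18]
MUL       [324]
LOAD 0    [324, -18]
LOAD 0    [324, -18, -18]
OVER      [324, -18, -18, -18]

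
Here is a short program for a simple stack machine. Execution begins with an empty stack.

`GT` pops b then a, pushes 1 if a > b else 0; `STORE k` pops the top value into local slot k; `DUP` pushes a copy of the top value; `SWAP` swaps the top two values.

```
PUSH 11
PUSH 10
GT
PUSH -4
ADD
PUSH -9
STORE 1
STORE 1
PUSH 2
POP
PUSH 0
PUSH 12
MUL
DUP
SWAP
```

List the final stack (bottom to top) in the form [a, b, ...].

[0, 0]

PUSH 11 → 11
PUSH 10 → 11 10
GT      → 1
PUSH -4 → 1 -4
ADD     → -3
PUSH -9 → -3 -9
STORE 1 → -3
STORE 1 → (empty)
PUSH 2  → 2
POP     → (empty)
PUSH 0  → 0
PUSH 12 → 0 12
MUL     → 0
DUP     → 0 0
SWAP    → 0 0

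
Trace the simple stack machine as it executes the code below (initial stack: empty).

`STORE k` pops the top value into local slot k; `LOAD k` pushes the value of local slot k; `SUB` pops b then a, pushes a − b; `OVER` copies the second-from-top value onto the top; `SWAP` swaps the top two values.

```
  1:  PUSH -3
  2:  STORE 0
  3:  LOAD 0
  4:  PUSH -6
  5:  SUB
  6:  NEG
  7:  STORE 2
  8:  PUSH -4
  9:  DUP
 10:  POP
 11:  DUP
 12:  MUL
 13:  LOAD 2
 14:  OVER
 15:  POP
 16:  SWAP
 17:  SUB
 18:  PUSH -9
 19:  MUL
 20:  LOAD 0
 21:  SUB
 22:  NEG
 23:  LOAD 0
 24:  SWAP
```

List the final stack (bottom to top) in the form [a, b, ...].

[-3, -174]

PUSH -3 -> -3
STORE 0 -> (empty)
LOAD 0  -> -3
PUSH -6 -> -3 -6
SUB     -> 3
NEG     -> -3
STORE 2 -> (empty)
PUSH -4 -> -4
DUP     -> -4 -4
POP     -> -4
DUP     -> -4 -4
MUL     -> 16
LOAD 2  -> 16 -3
OVER    -> 16 -3 16
POP     -> 16 -3
SWAP    -> -3 16
SUB     -> -19
PUSH -9 -> -19 -9
MUL     -> 171
LOAD 0  -> 171 -3
SUB     -> 174
NEG     -> -174
LOAD 0  -> -174 -3
SWAP    -> -3 -174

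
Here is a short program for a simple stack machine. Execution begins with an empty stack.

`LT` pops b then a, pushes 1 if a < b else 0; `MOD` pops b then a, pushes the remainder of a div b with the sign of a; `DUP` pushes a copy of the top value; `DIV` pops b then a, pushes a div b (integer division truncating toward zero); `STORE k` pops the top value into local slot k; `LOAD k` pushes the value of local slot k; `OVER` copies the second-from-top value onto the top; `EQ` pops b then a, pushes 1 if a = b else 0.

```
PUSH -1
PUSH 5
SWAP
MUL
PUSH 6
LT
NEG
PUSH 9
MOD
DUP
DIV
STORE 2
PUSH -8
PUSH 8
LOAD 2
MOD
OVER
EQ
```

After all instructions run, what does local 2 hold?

PUSH -1 -> -1
PUSH 5  -> -1 5
SWAP    -> 5 -1
MUL     -> -5
PUSH 6  -> -5 6
LT      -> 1
NEG     -> -1
PUSH 9  -> -1 9
MOD     -> -1
DUP     -> -1 -1
DIV     -> 1
STORE 2 -> (empty)
PUSH -8 -> -8
PUSH 8  -> -8 8
LOAD 2  -> -8 8 1
MOD     -> -8 0
OVER    -> -8 0 -8
EQ      -> -8 0

1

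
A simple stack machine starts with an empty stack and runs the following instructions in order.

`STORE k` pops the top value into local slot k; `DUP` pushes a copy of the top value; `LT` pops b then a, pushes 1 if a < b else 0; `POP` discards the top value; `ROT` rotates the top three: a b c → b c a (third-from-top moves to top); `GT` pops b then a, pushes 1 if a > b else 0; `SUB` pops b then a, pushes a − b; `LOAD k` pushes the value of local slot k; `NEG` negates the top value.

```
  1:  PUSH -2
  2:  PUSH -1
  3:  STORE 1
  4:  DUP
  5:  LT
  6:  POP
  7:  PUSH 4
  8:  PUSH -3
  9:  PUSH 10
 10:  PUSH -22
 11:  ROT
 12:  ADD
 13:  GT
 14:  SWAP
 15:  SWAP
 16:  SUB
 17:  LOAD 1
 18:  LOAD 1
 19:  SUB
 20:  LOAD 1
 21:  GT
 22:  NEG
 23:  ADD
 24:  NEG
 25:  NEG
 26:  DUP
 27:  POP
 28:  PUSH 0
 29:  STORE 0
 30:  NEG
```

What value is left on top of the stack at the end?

-2

PUSH -2  -> [-2]
PUSH -1  -> [-2, -1]
STORE 1  -> [-2]
DUP      -> [-2, -2]
LT       -> [0]
POP      -> []
PUSH 4   -> [4]
PUSH -3  -> [4, -3]
PUSH 10  -> [4, -3, 10]
PUSH -22 -> [4, -3, 10, -22]
ROT      -> [4, 10, -22, -3]
ADD      -> [4, 10, -25]
GT       -> [4, 1]
SWAP     -> [1, 4]
SWAP     -> [4, 1]
SUB      -> [3]
LOAD 1   -> [3, -1]
LOAD 1   -> [3, -1, -1]
SUB      -> [3, 0]
LOAD 1   -> [3, 0, -1]
GT       -> [3, 1]
NEG      -> [3, -1]
ADD      -> [2]
NEG      -> [-2]
NEG      -> [2]
DUP      -> [2, 2]
POP      -> [2]
PUSH 0   -> [2, 0]
STORE 0  -> [2]
NEG      -> [-2]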